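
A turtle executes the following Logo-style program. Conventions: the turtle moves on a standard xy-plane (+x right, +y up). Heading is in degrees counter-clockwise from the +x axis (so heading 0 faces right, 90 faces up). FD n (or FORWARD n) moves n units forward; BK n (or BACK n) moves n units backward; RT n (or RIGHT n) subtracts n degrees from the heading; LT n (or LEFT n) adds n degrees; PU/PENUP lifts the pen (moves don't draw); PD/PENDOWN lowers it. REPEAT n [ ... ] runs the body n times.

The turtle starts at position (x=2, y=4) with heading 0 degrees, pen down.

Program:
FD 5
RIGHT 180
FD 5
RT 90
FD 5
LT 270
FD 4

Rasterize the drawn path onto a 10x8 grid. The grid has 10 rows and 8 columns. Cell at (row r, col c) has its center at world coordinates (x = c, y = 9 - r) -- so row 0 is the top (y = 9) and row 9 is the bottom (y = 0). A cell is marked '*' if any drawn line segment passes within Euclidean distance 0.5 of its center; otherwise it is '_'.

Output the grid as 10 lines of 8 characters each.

Answer: __*****_
__*_____
__*_____
__*_____
__*_____
__******
________
________
________
________

Derivation:
Segment 0: (2,4) -> (7,4)
Segment 1: (7,4) -> (2,4)
Segment 2: (2,4) -> (2,9)
Segment 3: (2,9) -> (6,9)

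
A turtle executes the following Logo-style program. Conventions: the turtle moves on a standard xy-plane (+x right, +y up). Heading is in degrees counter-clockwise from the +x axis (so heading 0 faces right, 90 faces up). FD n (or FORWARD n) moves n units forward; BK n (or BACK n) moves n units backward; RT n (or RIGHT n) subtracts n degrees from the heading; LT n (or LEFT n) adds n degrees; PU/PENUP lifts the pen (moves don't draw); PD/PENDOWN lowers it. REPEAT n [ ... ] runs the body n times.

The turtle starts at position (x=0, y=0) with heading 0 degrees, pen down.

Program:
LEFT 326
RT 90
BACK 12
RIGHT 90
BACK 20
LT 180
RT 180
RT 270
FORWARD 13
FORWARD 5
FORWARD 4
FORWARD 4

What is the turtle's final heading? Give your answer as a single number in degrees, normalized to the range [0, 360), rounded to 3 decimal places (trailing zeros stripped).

Executing turtle program step by step:
Start: pos=(0,0), heading=0, pen down
LT 326: heading 0 -> 326
RT 90: heading 326 -> 236
BK 12: (0,0) -> (6.71,9.948) [heading=236, draw]
RT 90: heading 236 -> 146
BK 20: (6.71,9.948) -> (23.291,-1.235) [heading=146, draw]
LT 180: heading 146 -> 326
RT 180: heading 326 -> 146
RT 270: heading 146 -> 236
FD 13: (23.291,-1.235) -> (16.022,-12.013) [heading=236, draw]
FD 5: (16.022,-12.013) -> (13.226,-16.158) [heading=236, draw]
FD 4: (13.226,-16.158) -> (10.989,-19.474) [heading=236, draw]
FD 4: (10.989,-19.474) -> (8.752,-22.79) [heading=236, draw]
Final: pos=(8.752,-22.79), heading=236, 6 segment(s) drawn

Answer: 236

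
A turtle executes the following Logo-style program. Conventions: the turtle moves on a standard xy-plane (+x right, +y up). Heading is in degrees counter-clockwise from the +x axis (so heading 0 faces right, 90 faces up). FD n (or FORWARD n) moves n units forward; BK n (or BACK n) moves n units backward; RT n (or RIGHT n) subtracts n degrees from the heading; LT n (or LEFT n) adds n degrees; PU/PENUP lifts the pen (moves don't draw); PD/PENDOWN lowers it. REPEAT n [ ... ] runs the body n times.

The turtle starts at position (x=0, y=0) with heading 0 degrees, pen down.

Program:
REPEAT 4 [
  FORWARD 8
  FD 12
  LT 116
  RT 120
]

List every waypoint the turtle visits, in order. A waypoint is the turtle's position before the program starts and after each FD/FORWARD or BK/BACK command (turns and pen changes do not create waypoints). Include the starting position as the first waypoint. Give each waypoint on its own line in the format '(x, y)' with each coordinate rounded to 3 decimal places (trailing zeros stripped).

Answer: (0, 0)
(8, 0)
(20, 0)
(27.981, -0.558)
(39.951, -1.395)
(47.873, -2.509)
(59.757, -4.179)
(67.582, -5.842)
(79.32, -8.337)

Derivation:
Executing turtle program step by step:
Start: pos=(0,0), heading=0, pen down
REPEAT 4 [
  -- iteration 1/4 --
  FD 8: (0,0) -> (8,0) [heading=0, draw]
  FD 12: (8,0) -> (20,0) [heading=0, draw]
  LT 116: heading 0 -> 116
  RT 120: heading 116 -> 356
  -- iteration 2/4 --
  FD 8: (20,0) -> (27.981,-0.558) [heading=356, draw]
  FD 12: (27.981,-0.558) -> (39.951,-1.395) [heading=356, draw]
  LT 116: heading 356 -> 112
  RT 120: heading 112 -> 352
  -- iteration 3/4 --
  FD 8: (39.951,-1.395) -> (47.873,-2.509) [heading=352, draw]
  FD 12: (47.873,-2.509) -> (59.757,-4.179) [heading=352, draw]
  LT 116: heading 352 -> 108
  RT 120: heading 108 -> 348
  -- iteration 4/4 --
  FD 8: (59.757,-4.179) -> (67.582,-5.842) [heading=348, draw]
  FD 12: (67.582,-5.842) -> (79.32,-8.337) [heading=348, draw]
  LT 116: heading 348 -> 104
  RT 120: heading 104 -> 344
]
Final: pos=(79.32,-8.337), heading=344, 8 segment(s) drawn
Waypoints (9 total):
(0, 0)
(8, 0)
(20, 0)
(27.981, -0.558)
(39.951, -1.395)
(47.873, -2.509)
(59.757, -4.179)
(67.582, -5.842)
(79.32, -8.337)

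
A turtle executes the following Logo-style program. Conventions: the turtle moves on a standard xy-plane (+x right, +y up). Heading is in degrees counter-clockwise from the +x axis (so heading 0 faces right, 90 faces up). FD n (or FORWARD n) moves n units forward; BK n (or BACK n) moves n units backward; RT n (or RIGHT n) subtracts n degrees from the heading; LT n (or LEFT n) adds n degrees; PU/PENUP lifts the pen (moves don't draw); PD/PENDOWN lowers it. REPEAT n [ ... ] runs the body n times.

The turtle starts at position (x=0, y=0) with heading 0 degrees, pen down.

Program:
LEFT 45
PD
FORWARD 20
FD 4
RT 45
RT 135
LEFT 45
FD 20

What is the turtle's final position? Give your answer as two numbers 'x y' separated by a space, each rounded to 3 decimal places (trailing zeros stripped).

Answer: 16.971 -3.029

Derivation:
Executing turtle program step by step:
Start: pos=(0,0), heading=0, pen down
LT 45: heading 0 -> 45
PD: pen down
FD 20: (0,0) -> (14.142,14.142) [heading=45, draw]
FD 4: (14.142,14.142) -> (16.971,16.971) [heading=45, draw]
RT 45: heading 45 -> 0
RT 135: heading 0 -> 225
LT 45: heading 225 -> 270
FD 20: (16.971,16.971) -> (16.971,-3.029) [heading=270, draw]
Final: pos=(16.971,-3.029), heading=270, 3 segment(s) drawn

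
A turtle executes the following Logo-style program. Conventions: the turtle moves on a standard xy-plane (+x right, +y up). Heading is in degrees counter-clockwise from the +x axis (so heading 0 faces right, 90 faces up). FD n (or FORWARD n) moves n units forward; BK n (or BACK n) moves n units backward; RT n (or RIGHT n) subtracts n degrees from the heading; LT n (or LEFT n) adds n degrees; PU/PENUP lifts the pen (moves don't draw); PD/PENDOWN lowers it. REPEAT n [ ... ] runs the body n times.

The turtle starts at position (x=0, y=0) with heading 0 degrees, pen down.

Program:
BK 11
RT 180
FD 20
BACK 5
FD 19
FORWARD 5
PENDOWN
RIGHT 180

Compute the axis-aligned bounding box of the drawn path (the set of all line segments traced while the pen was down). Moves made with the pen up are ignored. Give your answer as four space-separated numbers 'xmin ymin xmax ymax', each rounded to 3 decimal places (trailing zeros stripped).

Executing turtle program step by step:
Start: pos=(0,0), heading=0, pen down
BK 11: (0,0) -> (-11,0) [heading=0, draw]
RT 180: heading 0 -> 180
FD 20: (-11,0) -> (-31,0) [heading=180, draw]
BK 5: (-31,0) -> (-26,0) [heading=180, draw]
FD 19: (-26,0) -> (-45,0) [heading=180, draw]
FD 5: (-45,0) -> (-50,0) [heading=180, draw]
PD: pen down
RT 180: heading 180 -> 0
Final: pos=(-50,0), heading=0, 5 segment(s) drawn

Segment endpoints: x in {-50, -45, -31, -26, -11, 0}, y in {0, 0, 0, 0, 0}
xmin=-50, ymin=0, xmax=0, ymax=0

Answer: -50 0 0 0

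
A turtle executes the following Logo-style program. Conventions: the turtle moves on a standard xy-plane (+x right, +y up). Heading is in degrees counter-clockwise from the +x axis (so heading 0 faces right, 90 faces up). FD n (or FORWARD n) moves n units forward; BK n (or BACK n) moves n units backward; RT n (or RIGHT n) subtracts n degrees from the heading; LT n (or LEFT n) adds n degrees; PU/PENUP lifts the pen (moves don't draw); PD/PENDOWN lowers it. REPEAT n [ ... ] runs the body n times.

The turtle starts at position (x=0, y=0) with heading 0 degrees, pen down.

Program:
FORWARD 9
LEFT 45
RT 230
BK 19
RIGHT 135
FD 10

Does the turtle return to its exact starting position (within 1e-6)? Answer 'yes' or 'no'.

Executing turtle program step by step:
Start: pos=(0,0), heading=0, pen down
FD 9: (0,0) -> (9,0) [heading=0, draw]
LT 45: heading 0 -> 45
RT 230: heading 45 -> 175
BK 19: (9,0) -> (27.928,-1.656) [heading=175, draw]
RT 135: heading 175 -> 40
FD 10: (27.928,-1.656) -> (35.588,4.772) [heading=40, draw]
Final: pos=(35.588,4.772), heading=40, 3 segment(s) drawn

Start position: (0, 0)
Final position: (35.588, 4.772)
Distance = 35.907; >= 1e-6 -> NOT closed

Answer: no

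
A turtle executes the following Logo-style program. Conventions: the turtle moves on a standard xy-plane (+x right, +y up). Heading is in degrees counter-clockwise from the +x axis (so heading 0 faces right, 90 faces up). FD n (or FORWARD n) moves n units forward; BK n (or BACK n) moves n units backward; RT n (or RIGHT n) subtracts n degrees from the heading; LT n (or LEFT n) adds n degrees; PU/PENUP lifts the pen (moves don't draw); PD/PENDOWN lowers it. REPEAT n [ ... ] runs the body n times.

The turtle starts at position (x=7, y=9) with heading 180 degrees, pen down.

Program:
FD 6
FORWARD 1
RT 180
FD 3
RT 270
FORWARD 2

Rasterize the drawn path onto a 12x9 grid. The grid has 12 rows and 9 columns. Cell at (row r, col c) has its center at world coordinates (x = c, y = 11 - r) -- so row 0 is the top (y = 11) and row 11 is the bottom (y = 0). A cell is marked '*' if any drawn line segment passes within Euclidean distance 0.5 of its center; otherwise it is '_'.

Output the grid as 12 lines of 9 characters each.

Answer: ___*_____
___*_____
********_
_________
_________
_________
_________
_________
_________
_________
_________
_________

Derivation:
Segment 0: (7,9) -> (1,9)
Segment 1: (1,9) -> (0,9)
Segment 2: (0,9) -> (3,9)
Segment 3: (3,9) -> (3,11)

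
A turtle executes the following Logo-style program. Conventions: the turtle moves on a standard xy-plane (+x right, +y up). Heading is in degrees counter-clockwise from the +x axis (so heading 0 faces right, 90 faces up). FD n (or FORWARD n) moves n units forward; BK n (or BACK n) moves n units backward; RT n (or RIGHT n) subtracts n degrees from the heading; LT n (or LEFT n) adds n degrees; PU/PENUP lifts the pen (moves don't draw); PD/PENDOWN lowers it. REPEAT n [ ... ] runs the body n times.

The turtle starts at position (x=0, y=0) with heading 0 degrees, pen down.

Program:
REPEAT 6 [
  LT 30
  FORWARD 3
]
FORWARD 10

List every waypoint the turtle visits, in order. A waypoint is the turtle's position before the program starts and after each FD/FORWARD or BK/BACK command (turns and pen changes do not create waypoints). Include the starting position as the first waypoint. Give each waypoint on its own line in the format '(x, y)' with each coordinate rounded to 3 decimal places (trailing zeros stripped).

Executing turtle program step by step:
Start: pos=(0,0), heading=0, pen down
REPEAT 6 [
  -- iteration 1/6 --
  LT 30: heading 0 -> 30
  FD 3: (0,0) -> (2.598,1.5) [heading=30, draw]
  -- iteration 2/6 --
  LT 30: heading 30 -> 60
  FD 3: (2.598,1.5) -> (4.098,4.098) [heading=60, draw]
  -- iteration 3/6 --
  LT 30: heading 60 -> 90
  FD 3: (4.098,4.098) -> (4.098,7.098) [heading=90, draw]
  -- iteration 4/6 --
  LT 30: heading 90 -> 120
  FD 3: (4.098,7.098) -> (2.598,9.696) [heading=120, draw]
  -- iteration 5/6 --
  LT 30: heading 120 -> 150
  FD 3: (2.598,9.696) -> (0,11.196) [heading=150, draw]
  -- iteration 6/6 --
  LT 30: heading 150 -> 180
  FD 3: (0,11.196) -> (-3,11.196) [heading=180, draw]
]
FD 10: (-3,11.196) -> (-13,11.196) [heading=180, draw]
Final: pos=(-13,11.196), heading=180, 7 segment(s) drawn
Waypoints (8 total):
(0, 0)
(2.598, 1.5)
(4.098, 4.098)
(4.098, 7.098)
(2.598, 9.696)
(0, 11.196)
(-3, 11.196)
(-13, 11.196)

Answer: (0, 0)
(2.598, 1.5)
(4.098, 4.098)
(4.098, 7.098)
(2.598, 9.696)
(0, 11.196)
(-3, 11.196)
(-13, 11.196)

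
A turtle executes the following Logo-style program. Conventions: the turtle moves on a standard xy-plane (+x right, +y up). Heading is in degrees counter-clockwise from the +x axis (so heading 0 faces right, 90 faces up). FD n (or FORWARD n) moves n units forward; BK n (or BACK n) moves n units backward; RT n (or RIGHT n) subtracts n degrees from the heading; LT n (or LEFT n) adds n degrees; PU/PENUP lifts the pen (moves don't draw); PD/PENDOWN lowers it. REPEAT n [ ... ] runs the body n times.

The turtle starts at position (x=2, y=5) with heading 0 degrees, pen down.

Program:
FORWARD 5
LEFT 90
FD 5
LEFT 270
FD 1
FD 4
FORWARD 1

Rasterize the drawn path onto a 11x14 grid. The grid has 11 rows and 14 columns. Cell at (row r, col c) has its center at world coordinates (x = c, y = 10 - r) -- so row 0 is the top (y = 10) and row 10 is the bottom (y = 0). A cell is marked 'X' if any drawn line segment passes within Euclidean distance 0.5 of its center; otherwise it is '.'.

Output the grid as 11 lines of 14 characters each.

Answer: .......XXXXXXX
.......X......
.......X......
.......X......
.......X......
..XXXXXX......
..............
..............
..............
..............
..............

Derivation:
Segment 0: (2,5) -> (7,5)
Segment 1: (7,5) -> (7,10)
Segment 2: (7,10) -> (8,10)
Segment 3: (8,10) -> (12,10)
Segment 4: (12,10) -> (13,10)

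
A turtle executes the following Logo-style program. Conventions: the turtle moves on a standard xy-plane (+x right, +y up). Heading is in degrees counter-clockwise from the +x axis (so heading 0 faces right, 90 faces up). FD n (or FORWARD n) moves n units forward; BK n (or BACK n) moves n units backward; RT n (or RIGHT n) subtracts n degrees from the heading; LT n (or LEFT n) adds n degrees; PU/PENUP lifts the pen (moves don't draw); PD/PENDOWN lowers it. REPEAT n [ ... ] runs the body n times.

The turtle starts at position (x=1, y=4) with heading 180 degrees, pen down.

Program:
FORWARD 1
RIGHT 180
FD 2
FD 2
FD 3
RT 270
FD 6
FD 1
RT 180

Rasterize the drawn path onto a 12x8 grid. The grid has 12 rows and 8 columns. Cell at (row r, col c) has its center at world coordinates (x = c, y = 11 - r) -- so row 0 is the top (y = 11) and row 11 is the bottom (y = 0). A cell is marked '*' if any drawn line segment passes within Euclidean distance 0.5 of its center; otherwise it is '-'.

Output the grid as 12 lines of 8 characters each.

Answer: -------*
-------*
-------*
-------*
-------*
-------*
-------*
********
--------
--------
--------
--------

Derivation:
Segment 0: (1,4) -> (0,4)
Segment 1: (0,4) -> (2,4)
Segment 2: (2,4) -> (4,4)
Segment 3: (4,4) -> (7,4)
Segment 4: (7,4) -> (7,10)
Segment 5: (7,10) -> (7,11)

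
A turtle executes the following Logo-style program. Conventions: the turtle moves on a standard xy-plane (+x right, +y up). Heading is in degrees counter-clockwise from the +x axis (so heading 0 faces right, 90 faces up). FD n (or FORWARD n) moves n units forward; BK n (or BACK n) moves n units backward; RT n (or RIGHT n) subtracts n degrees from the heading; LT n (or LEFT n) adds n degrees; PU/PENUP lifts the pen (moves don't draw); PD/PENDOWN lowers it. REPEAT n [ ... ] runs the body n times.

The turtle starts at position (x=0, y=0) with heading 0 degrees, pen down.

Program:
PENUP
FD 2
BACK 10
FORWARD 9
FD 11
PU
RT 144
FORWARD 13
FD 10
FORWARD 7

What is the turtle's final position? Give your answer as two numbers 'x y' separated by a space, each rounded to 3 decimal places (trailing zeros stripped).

Answer: -12.271 -17.634

Derivation:
Executing turtle program step by step:
Start: pos=(0,0), heading=0, pen down
PU: pen up
FD 2: (0,0) -> (2,0) [heading=0, move]
BK 10: (2,0) -> (-8,0) [heading=0, move]
FD 9: (-8,0) -> (1,0) [heading=0, move]
FD 11: (1,0) -> (12,0) [heading=0, move]
PU: pen up
RT 144: heading 0 -> 216
FD 13: (12,0) -> (1.483,-7.641) [heading=216, move]
FD 10: (1.483,-7.641) -> (-6.607,-13.519) [heading=216, move]
FD 7: (-6.607,-13.519) -> (-12.271,-17.634) [heading=216, move]
Final: pos=(-12.271,-17.634), heading=216, 0 segment(s) drawn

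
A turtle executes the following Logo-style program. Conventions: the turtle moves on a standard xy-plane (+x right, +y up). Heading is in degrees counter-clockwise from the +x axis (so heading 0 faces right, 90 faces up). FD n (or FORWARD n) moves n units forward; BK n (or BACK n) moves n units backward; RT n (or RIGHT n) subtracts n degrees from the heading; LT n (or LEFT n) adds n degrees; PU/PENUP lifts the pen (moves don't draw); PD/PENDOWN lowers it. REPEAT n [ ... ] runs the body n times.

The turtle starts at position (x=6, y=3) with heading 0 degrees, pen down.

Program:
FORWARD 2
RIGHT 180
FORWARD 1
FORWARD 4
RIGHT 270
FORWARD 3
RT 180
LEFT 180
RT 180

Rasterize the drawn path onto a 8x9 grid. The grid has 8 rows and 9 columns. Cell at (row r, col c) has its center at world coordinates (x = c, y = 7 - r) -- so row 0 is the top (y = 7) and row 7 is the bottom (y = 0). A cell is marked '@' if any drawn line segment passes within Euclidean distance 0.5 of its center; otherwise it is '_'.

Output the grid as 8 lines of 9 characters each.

Segment 0: (6,3) -> (8,3)
Segment 1: (8,3) -> (7,3)
Segment 2: (7,3) -> (3,3)
Segment 3: (3,3) -> (3,-0)

Answer: _________
_________
_________
_________
___@@@@@@
___@_____
___@_____
___@_____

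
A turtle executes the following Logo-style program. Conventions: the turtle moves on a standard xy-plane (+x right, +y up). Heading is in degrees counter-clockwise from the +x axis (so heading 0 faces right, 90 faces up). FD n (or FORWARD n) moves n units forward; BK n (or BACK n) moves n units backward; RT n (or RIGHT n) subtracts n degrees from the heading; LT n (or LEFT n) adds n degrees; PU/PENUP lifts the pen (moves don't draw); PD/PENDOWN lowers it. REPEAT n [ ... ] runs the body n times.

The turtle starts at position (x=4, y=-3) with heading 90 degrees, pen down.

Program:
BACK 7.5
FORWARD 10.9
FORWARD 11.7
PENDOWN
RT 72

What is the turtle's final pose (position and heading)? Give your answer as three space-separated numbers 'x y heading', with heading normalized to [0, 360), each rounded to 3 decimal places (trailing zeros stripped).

Executing turtle program step by step:
Start: pos=(4,-3), heading=90, pen down
BK 7.5: (4,-3) -> (4,-10.5) [heading=90, draw]
FD 10.9: (4,-10.5) -> (4,0.4) [heading=90, draw]
FD 11.7: (4,0.4) -> (4,12.1) [heading=90, draw]
PD: pen down
RT 72: heading 90 -> 18
Final: pos=(4,12.1), heading=18, 3 segment(s) drawn

Answer: 4 12.1 18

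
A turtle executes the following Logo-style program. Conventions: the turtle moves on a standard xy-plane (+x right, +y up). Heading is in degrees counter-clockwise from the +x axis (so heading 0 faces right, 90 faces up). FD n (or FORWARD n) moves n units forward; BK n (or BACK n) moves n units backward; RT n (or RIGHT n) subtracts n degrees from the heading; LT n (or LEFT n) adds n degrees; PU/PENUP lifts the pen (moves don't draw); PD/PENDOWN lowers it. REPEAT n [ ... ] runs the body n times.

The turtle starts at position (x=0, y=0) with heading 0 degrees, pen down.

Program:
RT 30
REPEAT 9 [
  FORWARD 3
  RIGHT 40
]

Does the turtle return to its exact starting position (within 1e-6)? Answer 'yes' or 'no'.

Answer: yes

Derivation:
Executing turtle program step by step:
Start: pos=(0,0), heading=0, pen down
RT 30: heading 0 -> 330
REPEAT 9 [
  -- iteration 1/9 --
  FD 3: (0,0) -> (2.598,-1.5) [heading=330, draw]
  RT 40: heading 330 -> 290
  -- iteration 2/9 --
  FD 3: (2.598,-1.5) -> (3.624,-4.319) [heading=290, draw]
  RT 40: heading 290 -> 250
  -- iteration 3/9 --
  FD 3: (3.624,-4.319) -> (2.598,-7.138) [heading=250, draw]
  RT 40: heading 250 -> 210
  -- iteration 4/9 --
  FD 3: (2.598,-7.138) -> (0,-8.638) [heading=210, draw]
  RT 40: heading 210 -> 170
  -- iteration 5/9 --
  FD 3: (0,-8.638) -> (-2.954,-8.117) [heading=170, draw]
  RT 40: heading 170 -> 130
  -- iteration 6/9 --
  FD 3: (-2.954,-8.117) -> (-4.883,-5.819) [heading=130, draw]
  RT 40: heading 130 -> 90
  -- iteration 7/9 --
  FD 3: (-4.883,-5.819) -> (-4.883,-2.819) [heading=90, draw]
  RT 40: heading 90 -> 50
  -- iteration 8/9 --
  FD 3: (-4.883,-2.819) -> (-2.954,-0.521) [heading=50, draw]
  RT 40: heading 50 -> 10
  -- iteration 9/9 --
  FD 3: (-2.954,-0.521) -> (0,0) [heading=10, draw]
  RT 40: heading 10 -> 330
]
Final: pos=(0,0), heading=330, 9 segment(s) drawn

Start position: (0, 0)
Final position: (0, 0)
Distance = 0; < 1e-6 -> CLOSED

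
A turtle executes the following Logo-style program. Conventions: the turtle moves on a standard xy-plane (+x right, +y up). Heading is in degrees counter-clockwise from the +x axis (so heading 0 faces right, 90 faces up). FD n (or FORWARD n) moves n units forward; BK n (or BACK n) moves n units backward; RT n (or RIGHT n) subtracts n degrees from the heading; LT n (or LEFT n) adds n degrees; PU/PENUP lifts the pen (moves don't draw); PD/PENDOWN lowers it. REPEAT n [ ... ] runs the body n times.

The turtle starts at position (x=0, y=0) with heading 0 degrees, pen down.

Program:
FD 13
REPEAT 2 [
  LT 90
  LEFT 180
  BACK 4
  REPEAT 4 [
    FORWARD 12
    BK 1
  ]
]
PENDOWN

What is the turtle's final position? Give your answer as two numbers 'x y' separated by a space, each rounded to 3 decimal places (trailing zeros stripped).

Answer: -27 -40

Derivation:
Executing turtle program step by step:
Start: pos=(0,0), heading=0, pen down
FD 13: (0,0) -> (13,0) [heading=0, draw]
REPEAT 2 [
  -- iteration 1/2 --
  LT 90: heading 0 -> 90
  LT 180: heading 90 -> 270
  BK 4: (13,0) -> (13,4) [heading=270, draw]
  REPEAT 4 [
    -- iteration 1/4 --
    FD 12: (13,4) -> (13,-8) [heading=270, draw]
    BK 1: (13,-8) -> (13,-7) [heading=270, draw]
    -- iteration 2/4 --
    FD 12: (13,-7) -> (13,-19) [heading=270, draw]
    BK 1: (13,-19) -> (13,-18) [heading=270, draw]
    -- iteration 3/4 --
    FD 12: (13,-18) -> (13,-30) [heading=270, draw]
    BK 1: (13,-30) -> (13,-29) [heading=270, draw]
    -- iteration 4/4 --
    FD 12: (13,-29) -> (13,-41) [heading=270, draw]
    BK 1: (13,-41) -> (13,-40) [heading=270, draw]
  ]
  -- iteration 2/2 --
  LT 90: heading 270 -> 0
  LT 180: heading 0 -> 180
  BK 4: (13,-40) -> (17,-40) [heading=180, draw]
  REPEAT 4 [
    -- iteration 1/4 --
    FD 12: (17,-40) -> (5,-40) [heading=180, draw]
    BK 1: (5,-40) -> (6,-40) [heading=180, draw]
    -- iteration 2/4 --
    FD 12: (6,-40) -> (-6,-40) [heading=180, draw]
    BK 1: (-6,-40) -> (-5,-40) [heading=180, draw]
    -- iteration 3/4 --
    FD 12: (-5,-40) -> (-17,-40) [heading=180, draw]
    BK 1: (-17,-40) -> (-16,-40) [heading=180, draw]
    -- iteration 4/4 --
    FD 12: (-16,-40) -> (-28,-40) [heading=180, draw]
    BK 1: (-28,-40) -> (-27,-40) [heading=180, draw]
  ]
]
PD: pen down
Final: pos=(-27,-40), heading=180, 19 segment(s) drawn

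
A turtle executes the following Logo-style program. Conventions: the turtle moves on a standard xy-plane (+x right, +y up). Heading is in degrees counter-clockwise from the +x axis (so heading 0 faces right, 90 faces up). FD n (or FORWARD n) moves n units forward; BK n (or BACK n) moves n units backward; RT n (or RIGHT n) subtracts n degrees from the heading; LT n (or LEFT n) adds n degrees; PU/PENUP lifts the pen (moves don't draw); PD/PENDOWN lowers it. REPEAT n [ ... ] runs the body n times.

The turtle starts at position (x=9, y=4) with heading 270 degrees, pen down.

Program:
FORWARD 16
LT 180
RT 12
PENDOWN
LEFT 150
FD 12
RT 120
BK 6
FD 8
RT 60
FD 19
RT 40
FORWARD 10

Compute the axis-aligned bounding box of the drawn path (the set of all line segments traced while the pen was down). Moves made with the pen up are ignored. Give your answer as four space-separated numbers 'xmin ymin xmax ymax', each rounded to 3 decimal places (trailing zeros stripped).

Executing turtle program step by step:
Start: pos=(9,4), heading=270, pen down
FD 16: (9,4) -> (9,-12) [heading=270, draw]
LT 180: heading 270 -> 90
RT 12: heading 90 -> 78
PD: pen down
LT 150: heading 78 -> 228
FD 12: (9,-12) -> (0.97,-20.918) [heading=228, draw]
RT 120: heading 228 -> 108
BK 6: (0.97,-20.918) -> (2.825,-26.624) [heading=108, draw]
FD 8: (2.825,-26.624) -> (0.352,-19.016) [heading=108, draw]
RT 60: heading 108 -> 48
FD 19: (0.352,-19.016) -> (13.066,-4.896) [heading=48, draw]
RT 40: heading 48 -> 8
FD 10: (13.066,-4.896) -> (22.969,-3.504) [heading=8, draw]
Final: pos=(22.969,-3.504), heading=8, 6 segment(s) drawn

Segment endpoints: x in {0.352, 0.97, 2.825, 9, 9, 13.066, 22.969}, y in {-26.624, -20.918, -19.016, -12, -4.896, -3.504, 4}
xmin=0.352, ymin=-26.624, xmax=22.969, ymax=4

Answer: 0.352 -26.624 22.969 4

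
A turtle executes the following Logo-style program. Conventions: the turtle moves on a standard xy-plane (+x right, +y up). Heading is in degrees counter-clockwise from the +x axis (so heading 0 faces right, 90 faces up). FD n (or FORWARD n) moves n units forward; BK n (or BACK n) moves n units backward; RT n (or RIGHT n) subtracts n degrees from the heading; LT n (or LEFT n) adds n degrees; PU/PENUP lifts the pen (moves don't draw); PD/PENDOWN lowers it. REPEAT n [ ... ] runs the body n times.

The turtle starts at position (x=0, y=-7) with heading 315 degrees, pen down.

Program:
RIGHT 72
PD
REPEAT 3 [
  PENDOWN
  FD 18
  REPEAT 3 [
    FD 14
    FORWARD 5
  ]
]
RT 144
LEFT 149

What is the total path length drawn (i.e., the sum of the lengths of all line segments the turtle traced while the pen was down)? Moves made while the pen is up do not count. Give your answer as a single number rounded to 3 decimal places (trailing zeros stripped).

Answer: 225

Derivation:
Executing turtle program step by step:
Start: pos=(0,-7), heading=315, pen down
RT 72: heading 315 -> 243
PD: pen down
REPEAT 3 [
  -- iteration 1/3 --
  PD: pen down
  FD 18: (0,-7) -> (-8.172,-23.038) [heading=243, draw]
  REPEAT 3 [
    -- iteration 1/3 --
    FD 14: (-8.172,-23.038) -> (-14.528,-35.512) [heading=243, draw]
    FD 5: (-14.528,-35.512) -> (-16.798,-39.967) [heading=243, draw]
    -- iteration 2/3 --
    FD 14: (-16.798,-39.967) -> (-23.154,-52.441) [heading=243, draw]
    FD 5: (-23.154,-52.441) -> (-25.423,-56.896) [heading=243, draw]
    -- iteration 3/3 --
    FD 14: (-25.423,-56.896) -> (-31.779,-69.37) [heading=243, draw]
    FD 5: (-31.779,-69.37) -> (-34.049,-73.825) [heading=243, draw]
  ]
  -- iteration 2/3 --
  PD: pen down
  FD 18: (-34.049,-73.825) -> (-42.221,-89.864) [heading=243, draw]
  REPEAT 3 [
    -- iteration 1/3 --
    FD 14: (-42.221,-89.864) -> (-48.577,-102.338) [heading=243, draw]
    FD 5: (-48.577,-102.338) -> (-50.847,-106.793) [heading=243, draw]
    -- iteration 2/3 --
    FD 14: (-50.847,-106.793) -> (-57.203,-119.267) [heading=243, draw]
    FD 5: (-57.203,-119.267) -> (-59.473,-123.722) [heading=243, draw]
    -- iteration 3/3 --
    FD 14: (-59.473,-123.722) -> (-65.829,-136.196) [heading=243, draw]
    FD 5: (-65.829,-136.196) -> (-68.099,-140.651) [heading=243, draw]
  ]
  -- iteration 3/3 --
  PD: pen down
  FD 18: (-68.099,-140.651) -> (-76.27,-156.689) [heading=243, draw]
  REPEAT 3 [
    -- iteration 1/3 --
    FD 14: (-76.27,-156.689) -> (-82.626,-169.163) [heading=243, draw]
    FD 5: (-82.626,-169.163) -> (-84.896,-173.618) [heading=243, draw]
    -- iteration 2/3 --
    FD 14: (-84.896,-173.618) -> (-91.252,-186.092) [heading=243, draw]
    FD 5: (-91.252,-186.092) -> (-93.522,-190.547) [heading=243, draw]
    -- iteration 3/3 --
    FD 14: (-93.522,-190.547) -> (-99.878,-203.021) [heading=243, draw]
    FD 5: (-99.878,-203.021) -> (-102.148,-207.476) [heading=243, draw]
  ]
]
RT 144: heading 243 -> 99
LT 149: heading 99 -> 248
Final: pos=(-102.148,-207.476), heading=248, 21 segment(s) drawn

Segment lengths:
  seg 1: (0,-7) -> (-8.172,-23.038), length = 18
  seg 2: (-8.172,-23.038) -> (-14.528,-35.512), length = 14
  seg 3: (-14.528,-35.512) -> (-16.798,-39.967), length = 5
  seg 4: (-16.798,-39.967) -> (-23.154,-52.441), length = 14
  seg 5: (-23.154,-52.441) -> (-25.423,-56.896), length = 5
  seg 6: (-25.423,-56.896) -> (-31.779,-69.37), length = 14
  seg 7: (-31.779,-69.37) -> (-34.049,-73.825), length = 5
  seg 8: (-34.049,-73.825) -> (-42.221,-89.864), length = 18
  seg 9: (-42.221,-89.864) -> (-48.577,-102.338), length = 14
  seg 10: (-48.577,-102.338) -> (-50.847,-106.793), length = 5
  seg 11: (-50.847,-106.793) -> (-57.203,-119.267), length = 14
  seg 12: (-57.203,-119.267) -> (-59.473,-123.722), length = 5
  seg 13: (-59.473,-123.722) -> (-65.829,-136.196), length = 14
  seg 14: (-65.829,-136.196) -> (-68.099,-140.651), length = 5
  seg 15: (-68.099,-140.651) -> (-76.27,-156.689), length = 18
  seg 16: (-76.27,-156.689) -> (-82.626,-169.163), length = 14
  seg 17: (-82.626,-169.163) -> (-84.896,-173.618), length = 5
  seg 18: (-84.896,-173.618) -> (-91.252,-186.092), length = 14
  seg 19: (-91.252,-186.092) -> (-93.522,-190.547), length = 5
  seg 20: (-93.522,-190.547) -> (-99.878,-203.021), length = 14
  seg 21: (-99.878,-203.021) -> (-102.148,-207.476), length = 5
Total = 225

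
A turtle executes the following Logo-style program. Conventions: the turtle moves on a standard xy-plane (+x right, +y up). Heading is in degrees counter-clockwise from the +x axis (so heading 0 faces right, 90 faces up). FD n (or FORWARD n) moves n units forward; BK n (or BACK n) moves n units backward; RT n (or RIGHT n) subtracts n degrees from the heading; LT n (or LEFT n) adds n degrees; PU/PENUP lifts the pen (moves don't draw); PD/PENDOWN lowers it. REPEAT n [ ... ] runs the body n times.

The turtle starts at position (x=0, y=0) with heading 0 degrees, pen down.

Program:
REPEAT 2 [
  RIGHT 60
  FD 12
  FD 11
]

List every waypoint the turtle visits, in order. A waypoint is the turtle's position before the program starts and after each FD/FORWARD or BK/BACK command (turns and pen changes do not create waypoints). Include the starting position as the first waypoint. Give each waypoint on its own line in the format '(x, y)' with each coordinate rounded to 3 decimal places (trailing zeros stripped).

Answer: (0, 0)
(6, -10.392)
(11.5, -19.919)
(5.5, -30.311)
(0, -39.837)

Derivation:
Executing turtle program step by step:
Start: pos=(0,0), heading=0, pen down
REPEAT 2 [
  -- iteration 1/2 --
  RT 60: heading 0 -> 300
  FD 12: (0,0) -> (6,-10.392) [heading=300, draw]
  FD 11: (6,-10.392) -> (11.5,-19.919) [heading=300, draw]
  -- iteration 2/2 --
  RT 60: heading 300 -> 240
  FD 12: (11.5,-19.919) -> (5.5,-30.311) [heading=240, draw]
  FD 11: (5.5,-30.311) -> (0,-39.837) [heading=240, draw]
]
Final: pos=(0,-39.837), heading=240, 4 segment(s) drawn
Waypoints (5 total):
(0, 0)
(6, -10.392)
(11.5, -19.919)
(5.5, -30.311)
(0, -39.837)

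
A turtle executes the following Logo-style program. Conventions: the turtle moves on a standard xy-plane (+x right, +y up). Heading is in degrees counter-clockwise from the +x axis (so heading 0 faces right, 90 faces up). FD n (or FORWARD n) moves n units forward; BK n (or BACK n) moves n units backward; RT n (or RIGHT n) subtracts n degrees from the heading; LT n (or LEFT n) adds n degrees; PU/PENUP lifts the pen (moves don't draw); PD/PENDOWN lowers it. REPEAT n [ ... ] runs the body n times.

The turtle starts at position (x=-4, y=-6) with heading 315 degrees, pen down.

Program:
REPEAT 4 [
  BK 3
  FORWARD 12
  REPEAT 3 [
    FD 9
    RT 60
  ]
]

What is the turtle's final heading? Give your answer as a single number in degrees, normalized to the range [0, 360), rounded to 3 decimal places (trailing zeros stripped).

Executing turtle program step by step:
Start: pos=(-4,-6), heading=315, pen down
REPEAT 4 [
  -- iteration 1/4 --
  BK 3: (-4,-6) -> (-6.121,-3.879) [heading=315, draw]
  FD 12: (-6.121,-3.879) -> (2.364,-12.364) [heading=315, draw]
  REPEAT 3 [
    -- iteration 1/3 --
    FD 9: (2.364,-12.364) -> (8.728,-18.728) [heading=315, draw]
    RT 60: heading 315 -> 255
    -- iteration 2/3 --
    FD 9: (8.728,-18.728) -> (6.399,-27.421) [heading=255, draw]
    RT 60: heading 255 -> 195
    -- iteration 3/3 --
    FD 9: (6.399,-27.421) -> (-2.295,-29.751) [heading=195, draw]
    RT 60: heading 195 -> 135
  ]
  -- iteration 2/4 --
  BK 3: (-2.295,-29.751) -> (-0.173,-31.872) [heading=135, draw]
  FD 12: (-0.173,-31.872) -> (-8.659,-23.387) [heading=135, draw]
  REPEAT 3 [
    -- iteration 1/3 --
    FD 9: (-8.659,-23.387) -> (-15.023,-17.023) [heading=135, draw]
    RT 60: heading 135 -> 75
    -- iteration 2/3 --
    FD 9: (-15.023,-17.023) -> (-12.693,-8.329) [heading=75, draw]
    RT 60: heading 75 -> 15
    -- iteration 3/3 --
    FD 9: (-12.693,-8.329) -> (-4,-6) [heading=15, draw]
    RT 60: heading 15 -> 315
  ]
  -- iteration 3/4 --
  BK 3: (-4,-6) -> (-6.121,-3.879) [heading=315, draw]
  FD 12: (-6.121,-3.879) -> (2.364,-12.364) [heading=315, draw]
  REPEAT 3 [
    -- iteration 1/3 --
    FD 9: (2.364,-12.364) -> (8.728,-18.728) [heading=315, draw]
    RT 60: heading 315 -> 255
    -- iteration 2/3 --
    FD 9: (8.728,-18.728) -> (6.399,-27.421) [heading=255, draw]
    RT 60: heading 255 -> 195
    -- iteration 3/3 --
    FD 9: (6.399,-27.421) -> (-2.295,-29.751) [heading=195, draw]
    RT 60: heading 195 -> 135
  ]
  -- iteration 4/4 --
  BK 3: (-2.295,-29.751) -> (-0.173,-31.872) [heading=135, draw]
  FD 12: (-0.173,-31.872) -> (-8.659,-23.387) [heading=135, draw]
  REPEAT 3 [
    -- iteration 1/3 --
    FD 9: (-8.659,-23.387) -> (-15.023,-17.023) [heading=135, draw]
    RT 60: heading 135 -> 75
    -- iteration 2/3 --
    FD 9: (-15.023,-17.023) -> (-12.693,-8.329) [heading=75, draw]
    RT 60: heading 75 -> 15
    -- iteration 3/3 --
    FD 9: (-12.693,-8.329) -> (-4,-6) [heading=15, draw]
    RT 60: heading 15 -> 315
  ]
]
Final: pos=(-4,-6), heading=315, 20 segment(s) drawn

Answer: 315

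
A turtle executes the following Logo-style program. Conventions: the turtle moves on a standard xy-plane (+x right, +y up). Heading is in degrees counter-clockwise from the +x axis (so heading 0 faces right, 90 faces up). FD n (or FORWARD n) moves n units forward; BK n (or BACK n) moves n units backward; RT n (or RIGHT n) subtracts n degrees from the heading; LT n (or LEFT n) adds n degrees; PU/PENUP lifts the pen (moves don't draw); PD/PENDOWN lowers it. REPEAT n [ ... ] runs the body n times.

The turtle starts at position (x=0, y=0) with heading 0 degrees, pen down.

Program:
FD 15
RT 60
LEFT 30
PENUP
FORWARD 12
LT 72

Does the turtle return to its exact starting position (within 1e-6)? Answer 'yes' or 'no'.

Answer: no

Derivation:
Executing turtle program step by step:
Start: pos=(0,0), heading=0, pen down
FD 15: (0,0) -> (15,0) [heading=0, draw]
RT 60: heading 0 -> 300
LT 30: heading 300 -> 330
PU: pen up
FD 12: (15,0) -> (25.392,-6) [heading=330, move]
LT 72: heading 330 -> 42
Final: pos=(25.392,-6), heading=42, 1 segment(s) drawn

Start position: (0, 0)
Final position: (25.392, -6)
Distance = 26.092; >= 1e-6 -> NOT closed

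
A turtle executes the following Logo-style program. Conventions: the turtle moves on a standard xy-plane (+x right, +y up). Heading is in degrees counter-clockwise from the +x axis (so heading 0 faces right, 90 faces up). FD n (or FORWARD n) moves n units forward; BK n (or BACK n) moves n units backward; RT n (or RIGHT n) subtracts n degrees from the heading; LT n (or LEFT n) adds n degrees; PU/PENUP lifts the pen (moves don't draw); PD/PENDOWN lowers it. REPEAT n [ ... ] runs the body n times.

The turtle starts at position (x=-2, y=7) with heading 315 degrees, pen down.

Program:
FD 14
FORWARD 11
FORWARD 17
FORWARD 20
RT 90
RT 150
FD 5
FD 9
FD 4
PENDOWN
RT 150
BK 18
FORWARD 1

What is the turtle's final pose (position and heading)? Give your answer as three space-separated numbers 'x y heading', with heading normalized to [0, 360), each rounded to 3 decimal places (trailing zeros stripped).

Executing turtle program step by step:
Start: pos=(-2,7), heading=315, pen down
FD 14: (-2,7) -> (7.899,-2.899) [heading=315, draw]
FD 11: (7.899,-2.899) -> (15.678,-10.678) [heading=315, draw]
FD 17: (15.678,-10.678) -> (27.698,-22.698) [heading=315, draw]
FD 20: (27.698,-22.698) -> (41.841,-36.841) [heading=315, draw]
RT 90: heading 315 -> 225
RT 150: heading 225 -> 75
FD 5: (41.841,-36.841) -> (43.135,-32.011) [heading=75, draw]
FD 9: (43.135,-32.011) -> (45.464,-23.318) [heading=75, draw]
FD 4: (45.464,-23.318) -> (46.499,-19.454) [heading=75, draw]
PD: pen down
RT 150: heading 75 -> 285
BK 18: (46.499,-19.454) -> (41.841,-2.067) [heading=285, draw]
FD 1: (41.841,-2.067) -> (42.099,-3.033) [heading=285, draw]
Final: pos=(42.099,-3.033), heading=285, 9 segment(s) drawn

Answer: 42.099 -3.033 285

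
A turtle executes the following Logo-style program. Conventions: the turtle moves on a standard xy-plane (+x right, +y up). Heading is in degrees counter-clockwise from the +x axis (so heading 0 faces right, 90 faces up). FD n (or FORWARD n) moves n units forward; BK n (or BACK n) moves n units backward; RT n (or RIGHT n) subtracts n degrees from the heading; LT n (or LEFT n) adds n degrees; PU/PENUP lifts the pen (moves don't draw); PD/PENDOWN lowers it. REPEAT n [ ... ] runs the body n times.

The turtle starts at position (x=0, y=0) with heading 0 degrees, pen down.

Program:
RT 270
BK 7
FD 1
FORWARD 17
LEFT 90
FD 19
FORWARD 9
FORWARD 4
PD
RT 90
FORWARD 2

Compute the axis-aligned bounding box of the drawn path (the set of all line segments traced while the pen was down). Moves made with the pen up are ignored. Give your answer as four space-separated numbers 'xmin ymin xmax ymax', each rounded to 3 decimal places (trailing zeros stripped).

Answer: -32 -7 0 13

Derivation:
Executing turtle program step by step:
Start: pos=(0,0), heading=0, pen down
RT 270: heading 0 -> 90
BK 7: (0,0) -> (0,-7) [heading=90, draw]
FD 1: (0,-7) -> (0,-6) [heading=90, draw]
FD 17: (0,-6) -> (0,11) [heading=90, draw]
LT 90: heading 90 -> 180
FD 19: (0,11) -> (-19,11) [heading=180, draw]
FD 9: (-19,11) -> (-28,11) [heading=180, draw]
FD 4: (-28,11) -> (-32,11) [heading=180, draw]
PD: pen down
RT 90: heading 180 -> 90
FD 2: (-32,11) -> (-32,13) [heading=90, draw]
Final: pos=(-32,13), heading=90, 7 segment(s) drawn

Segment endpoints: x in {-32, -28, -19, 0, 0, 0, 0}, y in {-7, -6, 0, 11, 11, 11, 13}
xmin=-32, ymin=-7, xmax=0, ymax=13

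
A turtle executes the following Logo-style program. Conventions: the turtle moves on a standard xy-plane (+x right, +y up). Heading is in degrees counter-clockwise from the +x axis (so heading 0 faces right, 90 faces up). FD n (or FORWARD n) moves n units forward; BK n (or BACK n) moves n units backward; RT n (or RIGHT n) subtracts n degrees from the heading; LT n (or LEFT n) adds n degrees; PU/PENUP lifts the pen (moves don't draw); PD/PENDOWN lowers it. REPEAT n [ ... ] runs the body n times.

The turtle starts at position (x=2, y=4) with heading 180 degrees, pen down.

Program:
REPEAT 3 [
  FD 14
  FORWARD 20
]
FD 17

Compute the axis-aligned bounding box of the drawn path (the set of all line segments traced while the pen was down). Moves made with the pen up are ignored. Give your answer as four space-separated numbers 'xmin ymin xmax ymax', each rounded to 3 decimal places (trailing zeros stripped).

Answer: -117 4 2 4

Derivation:
Executing turtle program step by step:
Start: pos=(2,4), heading=180, pen down
REPEAT 3 [
  -- iteration 1/3 --
  FD 14: (2,4) -> (-12,4) [heading=180, draw]
  FD 20: (-12,4) -> (-32,4) [heading=180, draw]
  -- iteration 2/3 --
  FD 14: (-32,4) -> (-46,4) [heading=180, draw]
  FD 20: (-46,4) -> (-66,4) [heading=180, draw]
  -- iteration 3/3 --
  FD 14: (-66,4) -> (-80,4) [heading=180, draw]
  FD 20: (-80,4) -> (-100,4) [heading=180, draw]
]
FD 17: (-100,4) -> (-117,4) [heading=180, draw]
Final: pos=(-117,4), heading=180, 7 segment(s) drawn

Segment endpoints: x in {-117, -100, -80, -66, -46, -32, -12, 2}, y in {4, 4, 4, 4, 4, 4, 4, 4}
xmin=-117, ymin=4, xmax=2, ymax=4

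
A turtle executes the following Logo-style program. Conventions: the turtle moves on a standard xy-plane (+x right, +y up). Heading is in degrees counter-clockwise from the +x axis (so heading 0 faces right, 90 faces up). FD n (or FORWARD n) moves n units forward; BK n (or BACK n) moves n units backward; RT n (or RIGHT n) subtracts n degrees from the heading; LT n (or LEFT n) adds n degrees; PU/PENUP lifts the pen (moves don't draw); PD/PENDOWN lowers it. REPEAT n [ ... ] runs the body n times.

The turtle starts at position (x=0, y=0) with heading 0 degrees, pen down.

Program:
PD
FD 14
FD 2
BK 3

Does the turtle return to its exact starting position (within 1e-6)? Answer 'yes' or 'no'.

Executing turtle program step by step:
Start: pos=(0,0), heading=0, pen down
PD: pen down
FD 14: (0,0) -> (14,0) [heading=0, draw]
FD 2: (14,0) -> (16,0) [heading=0, draw]
BK 3: (16,0) -> (13,0) [heading=0, draw]
Final: pos=(13,0), heading=0, 3 segment(s) drawn

Start position: (0, 0)
Final position: (13, 0)
Distance = 13; >= 1e-6 -> NOT closed

Answer: no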